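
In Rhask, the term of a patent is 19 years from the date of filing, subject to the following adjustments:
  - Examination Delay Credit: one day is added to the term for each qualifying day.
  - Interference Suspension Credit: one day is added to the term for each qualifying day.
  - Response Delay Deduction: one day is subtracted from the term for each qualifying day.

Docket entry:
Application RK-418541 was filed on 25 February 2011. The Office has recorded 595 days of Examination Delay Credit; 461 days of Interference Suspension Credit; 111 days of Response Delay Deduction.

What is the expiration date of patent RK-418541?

Base term: filing date + 19 years → 25 February 2030.
Examination Delay Credit: +595 days → 13 October 2031.
Interference Suspension Credit: +461 days → 16 January 2033.
Response Delay Deduction: −111 days → 27 September 2032.

September 27, 2032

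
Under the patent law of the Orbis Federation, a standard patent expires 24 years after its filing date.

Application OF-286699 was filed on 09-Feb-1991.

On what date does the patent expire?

2015-02-09

Filing date + 24 years → 9 February 2015.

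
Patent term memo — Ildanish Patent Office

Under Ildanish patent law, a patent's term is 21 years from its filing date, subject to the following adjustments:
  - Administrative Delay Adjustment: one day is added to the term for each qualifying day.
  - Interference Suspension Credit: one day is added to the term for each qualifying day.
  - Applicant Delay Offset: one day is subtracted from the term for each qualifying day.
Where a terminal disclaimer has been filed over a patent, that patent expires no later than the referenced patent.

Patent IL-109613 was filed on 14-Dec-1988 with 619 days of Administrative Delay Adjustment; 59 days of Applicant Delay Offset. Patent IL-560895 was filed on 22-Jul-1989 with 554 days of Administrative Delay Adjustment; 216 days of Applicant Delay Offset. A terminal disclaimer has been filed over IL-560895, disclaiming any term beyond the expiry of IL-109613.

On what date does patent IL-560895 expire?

2011-06-25

Natural term of IL-560895:
  Base: filing + 21 years → 22 July 2010.
  Administrative Delay Adjustment: +554 days → 27 January 2012.
  Applicant Delay Offset: −216 days → 25 June 2011.
Expiry of referenced patent IL-109613:
  Base: filing + 21 years → 14 December 2009.
  Administrative Delay Adjustment: +619 days → 25 August 2011.
  Applicant Delay Offset: −59 days → 27 June 2011.
Terminal disclaimer: IL-560895 expires on the earlier of 25 June 2011 and 27 June 2011.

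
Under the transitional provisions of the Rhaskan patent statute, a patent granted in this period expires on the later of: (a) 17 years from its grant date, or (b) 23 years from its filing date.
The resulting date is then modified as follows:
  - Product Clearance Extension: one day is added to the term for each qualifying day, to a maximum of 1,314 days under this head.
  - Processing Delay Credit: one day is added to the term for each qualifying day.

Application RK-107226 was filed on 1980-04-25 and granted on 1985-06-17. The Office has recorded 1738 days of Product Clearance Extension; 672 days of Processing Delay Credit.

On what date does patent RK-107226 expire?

(a) grant + 17 years → 17 June 2002.
(b) filing + 23 years → 25 April 2003.
Later of the two: 25 April 2003.
Product Clearance Extension: 1738 days claimed exceeds the 1314-day cap, so +1314 days → 29 November 2006.
Processing Delay Credit: +672 days → 1 October 2008.

2008-10-01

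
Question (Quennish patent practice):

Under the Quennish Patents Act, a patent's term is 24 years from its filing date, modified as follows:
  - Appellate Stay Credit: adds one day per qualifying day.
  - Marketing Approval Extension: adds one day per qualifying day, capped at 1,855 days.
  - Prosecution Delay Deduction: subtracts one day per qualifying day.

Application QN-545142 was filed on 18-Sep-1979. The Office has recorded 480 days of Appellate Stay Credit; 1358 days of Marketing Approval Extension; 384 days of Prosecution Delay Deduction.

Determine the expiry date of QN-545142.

Base term: filing date + 24 years → 18 September 2003.
Appellate Stay Credit: +480 days → 10 January 2005.
Marketing Approval Extension: 1358 days (within the 1855-day cap) → +1358 days → 29 September 2008.
Prosecution Delay Deduction: −384 days → 11 September 2007.

September 11, 2007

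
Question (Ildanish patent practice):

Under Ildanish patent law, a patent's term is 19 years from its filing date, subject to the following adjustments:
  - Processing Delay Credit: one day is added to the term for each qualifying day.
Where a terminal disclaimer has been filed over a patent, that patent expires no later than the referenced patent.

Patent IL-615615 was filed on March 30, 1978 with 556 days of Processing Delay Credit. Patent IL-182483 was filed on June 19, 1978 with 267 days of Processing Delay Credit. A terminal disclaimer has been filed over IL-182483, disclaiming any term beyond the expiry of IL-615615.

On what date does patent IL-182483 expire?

Natural term of IL-182483:
  Base: filing + 19 years → 19 June 1997.
  Processing Delay Credit: +267 days → 13 March 1998.
Expiry of referenced patent IL-615615:
  Base: filing + 19 years → 30 March 1997.
  Processing Delay Credit: +556 days → 7 October 1998.
Terminal disclaimer: IL-182483 expires on the earlier of 13 March 1998 and 7 October 1998.

1998-03-13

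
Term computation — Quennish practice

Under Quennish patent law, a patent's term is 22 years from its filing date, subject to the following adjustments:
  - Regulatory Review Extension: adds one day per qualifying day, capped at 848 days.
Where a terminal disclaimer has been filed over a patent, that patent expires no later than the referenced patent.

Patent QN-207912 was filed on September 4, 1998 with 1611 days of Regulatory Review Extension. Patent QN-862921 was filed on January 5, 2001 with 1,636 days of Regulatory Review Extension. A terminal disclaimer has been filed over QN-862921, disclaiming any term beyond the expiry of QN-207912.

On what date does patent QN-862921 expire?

2022-12-31

Natural term of QN-862921:
  Base: filing + 22 years → 5 January 2023.
  Regulatory Review Extension: 1636 days claimed exceeds the 848-day cap, so +848 days → 2 May 2025.
Expiry of referenced patent QN-207912:
  Base: filing + 22 years → 4 September 2020.
  Regulatory Review Extension: 1611 days claimed exceeds the 848-day cap, so +848 days → 31 December 2022.
Terminal disclaimer: QN-862921 expires on the earlier of 2 May 2025 and 31 December 2022.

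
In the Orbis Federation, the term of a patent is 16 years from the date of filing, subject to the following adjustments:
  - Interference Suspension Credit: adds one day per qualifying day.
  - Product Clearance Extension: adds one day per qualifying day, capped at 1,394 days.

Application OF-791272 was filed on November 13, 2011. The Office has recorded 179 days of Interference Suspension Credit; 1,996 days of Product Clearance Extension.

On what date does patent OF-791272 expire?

Base term: filing date + 16 years → 13 November 2027.
Interference Suspension Credit: +179 days → 10 May 2028.
Product Clearance Extension: 1996 days claimed exceeds the 1394-day cap, so +1394 days → 4 March 2032.

2032-03-04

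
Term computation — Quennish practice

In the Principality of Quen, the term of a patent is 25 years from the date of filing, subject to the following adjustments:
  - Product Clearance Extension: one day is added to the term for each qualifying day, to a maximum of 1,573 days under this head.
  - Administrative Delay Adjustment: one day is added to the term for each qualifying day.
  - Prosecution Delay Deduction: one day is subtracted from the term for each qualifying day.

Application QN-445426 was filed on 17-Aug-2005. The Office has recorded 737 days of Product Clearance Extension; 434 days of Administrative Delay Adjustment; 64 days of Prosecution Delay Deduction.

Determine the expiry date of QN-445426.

2033-08-28

Base term: filing date + 25 years → 17 August 2030.
Product Clearance Extension: 737 days (within the 1573-day cap) → +737 days → 23 August 2032.
Administrative Delay Adjustment: +434 days → 31 October 2033.
Prosecution Delay Deduction: −64 days → 28 August 2033.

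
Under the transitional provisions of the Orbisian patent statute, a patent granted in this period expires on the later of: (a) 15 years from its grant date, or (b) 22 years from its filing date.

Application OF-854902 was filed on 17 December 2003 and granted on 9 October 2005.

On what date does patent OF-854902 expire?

December 17, 2025

(a) grant + 15 years → 9 October 2020.
(b) filing + 22 years → 17 December 2025.
Later of the two: 17 December 2025.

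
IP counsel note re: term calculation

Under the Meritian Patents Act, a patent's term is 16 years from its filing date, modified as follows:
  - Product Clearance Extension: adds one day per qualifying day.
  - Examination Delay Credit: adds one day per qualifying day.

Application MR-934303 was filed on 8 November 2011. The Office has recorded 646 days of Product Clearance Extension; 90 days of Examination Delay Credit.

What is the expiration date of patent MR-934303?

Base term: filing date + 16 years → 8 November 2027.
Product Clearance Extension: +646 days → 15 August 2029.
Examination Delay Credit: +90 days → 13 November 2029.

2029-11-13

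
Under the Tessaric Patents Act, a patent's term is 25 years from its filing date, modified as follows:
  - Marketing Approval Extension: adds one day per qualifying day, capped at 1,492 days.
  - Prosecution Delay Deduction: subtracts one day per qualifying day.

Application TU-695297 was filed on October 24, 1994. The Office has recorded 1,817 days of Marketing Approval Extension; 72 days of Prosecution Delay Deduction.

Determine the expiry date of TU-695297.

Base term: filing date + 25 years → 24 October 2019.
Marketing Approval Extension: 1817 days claimed exceeds the 1492-day cap, so +1492 days → 24 November 2023.
Prosecution Delay Deduction: −72 days → 13 September 2023.

September 13, 2023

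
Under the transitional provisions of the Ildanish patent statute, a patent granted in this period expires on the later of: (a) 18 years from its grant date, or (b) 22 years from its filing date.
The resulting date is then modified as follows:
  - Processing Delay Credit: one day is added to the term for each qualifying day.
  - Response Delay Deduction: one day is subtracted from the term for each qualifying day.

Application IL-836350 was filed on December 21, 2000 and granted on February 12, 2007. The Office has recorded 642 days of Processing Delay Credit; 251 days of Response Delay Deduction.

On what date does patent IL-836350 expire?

March 10, 2026

(a) grant + 18 years → 12 February 2025.
(b) filing + 22 years → 21 December 2022.
Later of the two: 12 February 2025.
Processing Delay Credit: +642 days → 16 November 2026.
Response Delay Deduction: −251 days → 10 March 2026.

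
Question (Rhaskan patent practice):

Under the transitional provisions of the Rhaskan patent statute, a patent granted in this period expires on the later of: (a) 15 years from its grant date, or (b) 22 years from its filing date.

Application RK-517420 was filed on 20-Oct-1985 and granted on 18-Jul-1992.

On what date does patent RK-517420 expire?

2007-10-20

(a) grant + 15 years → 18 July 2007.
(b) filing + 22 years → 20 October 2007.
Later of the two: 20 October 2007.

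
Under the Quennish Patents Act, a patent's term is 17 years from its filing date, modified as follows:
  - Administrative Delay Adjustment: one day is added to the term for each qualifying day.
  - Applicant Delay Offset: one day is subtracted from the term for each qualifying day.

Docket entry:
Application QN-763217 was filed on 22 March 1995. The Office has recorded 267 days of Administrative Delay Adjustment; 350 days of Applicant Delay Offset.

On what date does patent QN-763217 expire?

2011-12-30

Base term: filing date + 17 years → 22 March 2012.
Administrative Delay Adjustment: +267 days → 14 December 2012.
Applicant Delay Offset: −350 days → 30 December 2011.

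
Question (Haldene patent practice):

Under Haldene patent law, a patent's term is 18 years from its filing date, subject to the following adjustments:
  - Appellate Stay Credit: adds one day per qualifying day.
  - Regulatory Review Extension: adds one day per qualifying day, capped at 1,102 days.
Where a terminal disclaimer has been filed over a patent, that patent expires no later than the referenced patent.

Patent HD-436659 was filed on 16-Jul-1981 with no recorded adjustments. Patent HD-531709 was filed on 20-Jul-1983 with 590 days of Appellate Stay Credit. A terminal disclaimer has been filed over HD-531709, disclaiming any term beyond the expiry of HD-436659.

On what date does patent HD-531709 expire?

1999-07-16

Natural term of HD-531709:
  Base: filing + 18 years → 20 July 2001.
  Appellate Stay Credit: +590 days → 2 March 2003.
Expiry of referenced patent HD-436659:
  Base: filing + 18 years → 16 July 1999.
Terminal disclaimer: HD-531709 expires on the earlier of 2 March 2003 and 16 July 1999.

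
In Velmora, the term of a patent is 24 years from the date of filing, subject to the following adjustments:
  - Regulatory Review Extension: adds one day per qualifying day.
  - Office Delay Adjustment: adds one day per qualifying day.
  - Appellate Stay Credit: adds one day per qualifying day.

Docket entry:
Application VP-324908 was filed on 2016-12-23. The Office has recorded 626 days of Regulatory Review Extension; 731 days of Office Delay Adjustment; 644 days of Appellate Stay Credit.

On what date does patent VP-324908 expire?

2046-06-16

Base term: filing date + 24 years → 23 December 2040.
Regulatory Review Extension: +626 days → 10 September 2042.
Office Delay Adjustment: +731 days → 10 September 2044.
Appellate Stay Credit: +644 days → 16 June 2046.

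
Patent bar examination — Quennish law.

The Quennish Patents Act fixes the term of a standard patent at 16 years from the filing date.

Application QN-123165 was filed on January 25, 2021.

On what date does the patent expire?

2037-01-25

Filing date + 16 years → 25 January 2037.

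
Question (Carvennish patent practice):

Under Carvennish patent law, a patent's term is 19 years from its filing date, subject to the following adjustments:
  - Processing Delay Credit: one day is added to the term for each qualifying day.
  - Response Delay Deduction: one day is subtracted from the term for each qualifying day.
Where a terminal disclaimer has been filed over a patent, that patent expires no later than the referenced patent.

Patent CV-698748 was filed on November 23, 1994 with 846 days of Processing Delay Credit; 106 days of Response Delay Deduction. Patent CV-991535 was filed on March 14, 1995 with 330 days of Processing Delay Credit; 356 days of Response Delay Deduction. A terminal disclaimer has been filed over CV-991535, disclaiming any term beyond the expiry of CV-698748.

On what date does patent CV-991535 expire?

2014-02-16

Natural term of CV-991535:
  Base: filing + 19 years → 14 March 2014.
  Processing Delay Credit: +330 days → 7 February 2015.
  Response Delay Deduction: −356 days → 16 February 2014.
Expiry of referenced patent CV-698748:
  Base: filing + 19 years → 23 November 2013.
  Processing Delay Credit: +846 days → 18 March 2016.
  Response Delay Deduction: −106 days → 3 December 2015.
Terminal disclaimer: CV-991535 expires on the earlier of 16 February 2014 and 3 December 2015.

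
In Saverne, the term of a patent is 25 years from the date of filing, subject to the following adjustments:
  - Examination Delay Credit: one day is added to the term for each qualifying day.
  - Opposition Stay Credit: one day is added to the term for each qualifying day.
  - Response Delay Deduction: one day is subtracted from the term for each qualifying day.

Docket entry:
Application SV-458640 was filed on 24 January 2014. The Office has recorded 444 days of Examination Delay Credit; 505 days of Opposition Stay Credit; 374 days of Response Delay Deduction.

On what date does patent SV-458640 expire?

2040-08-21

Base term: filing date + 25 years → 24 January 2039.
Examination Delay Credit: +444 days → 12 April 2040.
Opposition Stay Credit: +505 days → 30 August 2041.
Response Delay Deduction: −374 days → 21 August 2040.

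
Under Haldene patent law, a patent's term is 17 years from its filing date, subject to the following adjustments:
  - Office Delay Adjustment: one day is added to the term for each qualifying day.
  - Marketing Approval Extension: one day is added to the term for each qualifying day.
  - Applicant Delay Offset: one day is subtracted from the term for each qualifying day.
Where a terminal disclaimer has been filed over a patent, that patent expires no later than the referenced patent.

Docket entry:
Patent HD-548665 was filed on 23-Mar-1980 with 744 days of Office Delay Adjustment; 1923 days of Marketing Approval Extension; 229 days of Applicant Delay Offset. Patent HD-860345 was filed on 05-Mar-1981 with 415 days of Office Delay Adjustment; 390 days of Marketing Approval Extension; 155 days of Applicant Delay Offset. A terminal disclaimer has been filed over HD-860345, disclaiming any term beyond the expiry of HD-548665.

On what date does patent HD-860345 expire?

December 15, 1999

Natural term of HD-860345:
  Base: filing + 17 years → 5 March 1998.
  Office Delay Adjustment: +415 days → 24 April 1999.
  Marketing Approval Extension: +390 days → 18 May 2000.
  Applicant Delay Offset: −155 days → 15 December 1999.
Expiry of referenced patent HD-548665:
  Base: filing + 17 years → 23 March 1997.
  Office Delay Adjustment: +744 days → 6 April 1999.
  Marketing Approval Extension: +1923 days → 11 July 2004.
  Applicant Delay Offset: −229 days → 25 November 2003.
Terminal disclaimer: HD-860345 expires on the earlier of 15 December 1999 and 25 November 2003.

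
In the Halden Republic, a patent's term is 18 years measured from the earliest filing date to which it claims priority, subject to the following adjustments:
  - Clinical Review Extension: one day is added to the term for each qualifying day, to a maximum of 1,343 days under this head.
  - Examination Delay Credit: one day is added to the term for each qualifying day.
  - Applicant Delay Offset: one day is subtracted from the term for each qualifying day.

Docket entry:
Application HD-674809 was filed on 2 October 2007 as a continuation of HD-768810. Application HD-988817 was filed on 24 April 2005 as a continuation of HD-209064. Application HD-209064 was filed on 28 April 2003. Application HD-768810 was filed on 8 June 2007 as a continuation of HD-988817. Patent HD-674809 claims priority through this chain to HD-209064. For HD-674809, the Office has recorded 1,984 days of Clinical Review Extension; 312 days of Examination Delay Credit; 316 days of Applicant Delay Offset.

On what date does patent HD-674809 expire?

Earliest priority filing: 28 April 2003.
Base term: 28 April 2003 + 18 years → 28 April 2021.
Clinical Review Extension: 1984 days claimed exceeds the 1343-day cap, so +1343 days → 31 December 2024.
Examination Delay Credit: +312 days → 8 November 2025.
Applicant Delay Offset: −316 days → 27 December 2024.

December 27, 2024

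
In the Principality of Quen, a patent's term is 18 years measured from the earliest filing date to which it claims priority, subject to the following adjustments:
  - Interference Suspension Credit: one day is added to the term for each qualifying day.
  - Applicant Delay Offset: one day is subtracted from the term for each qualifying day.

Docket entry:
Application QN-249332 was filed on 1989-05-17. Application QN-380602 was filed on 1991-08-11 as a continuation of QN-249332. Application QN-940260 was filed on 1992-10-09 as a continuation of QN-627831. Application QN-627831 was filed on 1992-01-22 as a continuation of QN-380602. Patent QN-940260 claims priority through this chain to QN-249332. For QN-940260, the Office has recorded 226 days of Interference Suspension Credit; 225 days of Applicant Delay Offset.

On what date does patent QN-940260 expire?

2007-05-18

Earliest priority filing: 17 May 1989.
Base term: 17 May 1989 + 18 years → 17 May 2007.
Interference Suspension Credit: +226 days → 29 December 2007.
Applicant Delay Offset: −225 days → 18 May 2007.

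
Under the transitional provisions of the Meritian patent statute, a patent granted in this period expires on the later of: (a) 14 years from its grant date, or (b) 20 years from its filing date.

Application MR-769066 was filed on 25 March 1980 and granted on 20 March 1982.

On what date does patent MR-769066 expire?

(a) grant + 14 years → 20 March 1996.
(b) filing + 20 years → 25 March 2000.
Later of the two: 25 March 2000.

March 25, 2000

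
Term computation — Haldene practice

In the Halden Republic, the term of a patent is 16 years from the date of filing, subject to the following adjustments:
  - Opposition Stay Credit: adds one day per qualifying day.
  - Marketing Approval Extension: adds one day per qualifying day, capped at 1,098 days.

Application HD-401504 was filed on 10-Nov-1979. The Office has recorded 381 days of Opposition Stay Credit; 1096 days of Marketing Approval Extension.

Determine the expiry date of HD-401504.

Base term: filing date + 16 years → 10 November 1995.
Opposition Stay Credit: +381 days → 25 November 1996.
Marketing Approval Extension: 1096 days (within the 1098-day cap) → +1096 days → 26 November 1999.

1999-11-26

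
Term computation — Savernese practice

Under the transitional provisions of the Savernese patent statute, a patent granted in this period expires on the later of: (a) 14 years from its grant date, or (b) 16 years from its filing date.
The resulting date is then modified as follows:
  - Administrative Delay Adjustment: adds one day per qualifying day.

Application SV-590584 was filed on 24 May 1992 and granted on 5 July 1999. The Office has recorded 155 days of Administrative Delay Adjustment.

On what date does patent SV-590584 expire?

December 7, 2013

(a) grant + 14 years → 5 July 2013.
(b) filing + 16 years → 24 May 2008.
Later of the two: 5 July 2013.
Administrative Delay Adjustment: +155 days → 7 December 2013.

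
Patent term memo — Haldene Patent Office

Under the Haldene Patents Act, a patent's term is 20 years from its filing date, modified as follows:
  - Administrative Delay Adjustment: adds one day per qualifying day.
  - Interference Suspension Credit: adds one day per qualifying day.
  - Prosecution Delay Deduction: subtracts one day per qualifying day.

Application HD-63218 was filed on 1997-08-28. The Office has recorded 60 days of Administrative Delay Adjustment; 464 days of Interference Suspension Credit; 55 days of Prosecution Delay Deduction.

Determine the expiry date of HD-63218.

Base term: filing date + 20 years → 28 August 2017.
Administrative Delay Adjustment: +60 days → 27 October 2017.
Interference Suspension Credit: +464 days → 3 February 2019.
Prosecution Delay Deduction: −55 days → 10 December 2018.

2018-12-10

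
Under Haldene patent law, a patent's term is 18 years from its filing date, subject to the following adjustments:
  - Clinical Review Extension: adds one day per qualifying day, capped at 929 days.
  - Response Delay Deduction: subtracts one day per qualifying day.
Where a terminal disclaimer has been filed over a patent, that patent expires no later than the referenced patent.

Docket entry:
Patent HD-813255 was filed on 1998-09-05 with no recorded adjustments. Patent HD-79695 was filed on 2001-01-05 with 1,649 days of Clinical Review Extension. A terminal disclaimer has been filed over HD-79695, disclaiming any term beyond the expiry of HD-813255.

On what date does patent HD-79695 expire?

2016-09-05

Natural term of HD-79695:
  Base: filing + 18 years → 5 January 2019.
  Clinical Review Extension: 1649 days claimed exceeds the 929-day cap, so +929 days → 22 July 2021.
Expiry of referenced patent HD-813255:
  Base: filing + 18 years → 5 September 2016.
Terminal disclaimer: HD-79695 expires on the earlier of 22 July 2021 and 5 September 2016.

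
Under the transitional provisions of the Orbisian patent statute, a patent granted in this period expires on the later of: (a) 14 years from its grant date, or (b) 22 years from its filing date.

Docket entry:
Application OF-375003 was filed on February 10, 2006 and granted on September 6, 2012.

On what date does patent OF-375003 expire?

2028-02-10

(a) grant + 14 years → 6 September 2026.
(b) filing + 22 years → 10 February 2028.
Later of the two: 10 February 2028.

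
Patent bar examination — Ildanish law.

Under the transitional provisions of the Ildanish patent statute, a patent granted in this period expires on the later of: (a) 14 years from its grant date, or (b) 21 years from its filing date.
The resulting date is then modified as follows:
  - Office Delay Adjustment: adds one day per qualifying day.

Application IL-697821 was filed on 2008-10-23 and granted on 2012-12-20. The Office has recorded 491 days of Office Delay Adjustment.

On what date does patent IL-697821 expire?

(a) grant + 14 years → 20 December 2026.
(b) filing + 21 years → 23 October 2029.
Later of the two: 23 October 2029.
Office Delay Adjustment: +491 days → 26 February 2031.

February 26, 2031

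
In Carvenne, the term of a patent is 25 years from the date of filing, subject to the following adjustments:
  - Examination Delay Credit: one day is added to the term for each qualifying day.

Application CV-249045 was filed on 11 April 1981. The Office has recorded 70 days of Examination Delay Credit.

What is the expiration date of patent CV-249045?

2006-06-20

Base term: filing date + 25 years → 11 April 2006.
Examination Delay Credit: +70 days → 20 June 2006.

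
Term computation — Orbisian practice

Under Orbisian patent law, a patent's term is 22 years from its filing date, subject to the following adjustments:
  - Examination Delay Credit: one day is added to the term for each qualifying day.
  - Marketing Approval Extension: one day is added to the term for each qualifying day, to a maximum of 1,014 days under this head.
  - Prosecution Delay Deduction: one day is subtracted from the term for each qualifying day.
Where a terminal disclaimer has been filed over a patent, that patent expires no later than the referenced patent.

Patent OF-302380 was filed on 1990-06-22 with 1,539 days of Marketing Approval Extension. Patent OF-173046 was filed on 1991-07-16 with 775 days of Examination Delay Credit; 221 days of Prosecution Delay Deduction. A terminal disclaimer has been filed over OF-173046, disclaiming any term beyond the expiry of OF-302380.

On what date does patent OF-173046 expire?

Natural term of OF-173046:
  Base: filing + 22 years → 16 July 2013.
  Examination Delay Credit: +775 days → 30 August 2015.
  Prosecution Delay Deduction: −221 days → 21 January 2015.
Expiry of referenced patent OF-302380:
  Base: filing + 22 years → 22 June 2012.
  Marketing Approval Extension: 1539 days claimed exceeds the 1014-day cap, so +1014 days → 2 April 2015.
Terminal disclaimer: OF-173046 expires on the earlier of 21 January 2015 and 2 April 2015.

January 21, 2015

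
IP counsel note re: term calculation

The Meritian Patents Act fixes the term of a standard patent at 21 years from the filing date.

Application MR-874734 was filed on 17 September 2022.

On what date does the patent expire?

Filing date + 21 years → 17 September 2043.

September 17, 2043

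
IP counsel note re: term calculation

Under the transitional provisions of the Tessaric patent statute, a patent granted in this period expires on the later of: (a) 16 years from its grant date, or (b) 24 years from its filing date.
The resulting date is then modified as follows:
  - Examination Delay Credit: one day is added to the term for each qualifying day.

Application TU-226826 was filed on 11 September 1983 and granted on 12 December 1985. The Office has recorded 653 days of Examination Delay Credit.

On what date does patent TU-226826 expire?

June 25, 2009

(a) grant + 16 years → 12 December 2001.
(b) filing + 24 years → 11 September 2007.
Later of the two: 11 September 2007.
Examination Delay Credit: +653 days → 25 June 2009.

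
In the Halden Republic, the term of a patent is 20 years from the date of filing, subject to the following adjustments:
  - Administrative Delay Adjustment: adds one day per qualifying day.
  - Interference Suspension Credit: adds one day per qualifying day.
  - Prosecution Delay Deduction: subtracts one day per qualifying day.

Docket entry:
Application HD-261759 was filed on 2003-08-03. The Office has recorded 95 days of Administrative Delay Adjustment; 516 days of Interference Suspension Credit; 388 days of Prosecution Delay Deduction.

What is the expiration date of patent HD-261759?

Base term: filing date + 20 years → 3 August 2023.
Administrative Delay Adjustment: +95 days → 6 November 2023.
Interference Suspension Credit: +516 days → 5 April 2025.
Prosecution Delay Deduction: −388 days → 13 March 2024.

2024-03-13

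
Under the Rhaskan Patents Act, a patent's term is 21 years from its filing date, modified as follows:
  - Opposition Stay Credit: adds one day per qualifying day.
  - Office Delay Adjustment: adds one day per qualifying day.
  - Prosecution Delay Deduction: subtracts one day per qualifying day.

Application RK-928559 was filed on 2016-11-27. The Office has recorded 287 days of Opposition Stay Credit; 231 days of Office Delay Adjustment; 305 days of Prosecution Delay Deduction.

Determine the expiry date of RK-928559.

2038-06-28

Base term: filing date + 21 years → 27 November 2037.
Opposition Stay Credit: +287 days → 10 September 2038.
Office Delay Adjustment: +231 days → 29 April 2039.
Prosecution Delay Deduction: −305 days → 28 June 2038.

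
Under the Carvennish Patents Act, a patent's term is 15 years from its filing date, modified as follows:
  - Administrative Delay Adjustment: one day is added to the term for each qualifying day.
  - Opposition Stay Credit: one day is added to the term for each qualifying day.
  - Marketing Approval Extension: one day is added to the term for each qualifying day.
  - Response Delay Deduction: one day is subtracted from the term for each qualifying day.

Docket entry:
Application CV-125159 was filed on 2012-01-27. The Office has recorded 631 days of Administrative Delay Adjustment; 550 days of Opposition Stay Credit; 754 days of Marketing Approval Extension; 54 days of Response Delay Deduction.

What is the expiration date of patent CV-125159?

March 22, 2032

Base term: filing date + 15 years → 27 January 2027.
Administrative Delay Adjustment: +631 days → 19 October 2028.
Opposition Stay Credit: +550 days → 22 April 2030.
Marketing Approval Extension: +754 days → 15 May 2032.
Response Delay Deduction: −54 days → 22 March 2032.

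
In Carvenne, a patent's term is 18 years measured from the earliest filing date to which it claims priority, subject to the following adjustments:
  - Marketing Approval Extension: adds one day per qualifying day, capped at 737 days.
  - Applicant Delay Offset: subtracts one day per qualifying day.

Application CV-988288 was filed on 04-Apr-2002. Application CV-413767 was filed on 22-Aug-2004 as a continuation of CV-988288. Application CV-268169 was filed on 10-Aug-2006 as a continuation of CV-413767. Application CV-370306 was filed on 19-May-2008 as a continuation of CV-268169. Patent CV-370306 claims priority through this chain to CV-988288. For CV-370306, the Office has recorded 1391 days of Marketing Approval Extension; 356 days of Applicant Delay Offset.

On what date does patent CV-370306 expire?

Earliest priority filing: 4 April 2002.
Base term: 4 April 2002 + 18 years → 4 April 2020.
Marketing Approval Extension: 1391 days claimed exceeds the 737-day cap, so +737 days → 11 April 2022.
Applicant Delay Offset: −356 days → 20 April 2021.

April 20, 2021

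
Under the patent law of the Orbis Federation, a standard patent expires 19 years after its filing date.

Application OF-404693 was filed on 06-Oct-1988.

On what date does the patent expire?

October 6, 2007

Filing date + 19 years → 6 October 2007.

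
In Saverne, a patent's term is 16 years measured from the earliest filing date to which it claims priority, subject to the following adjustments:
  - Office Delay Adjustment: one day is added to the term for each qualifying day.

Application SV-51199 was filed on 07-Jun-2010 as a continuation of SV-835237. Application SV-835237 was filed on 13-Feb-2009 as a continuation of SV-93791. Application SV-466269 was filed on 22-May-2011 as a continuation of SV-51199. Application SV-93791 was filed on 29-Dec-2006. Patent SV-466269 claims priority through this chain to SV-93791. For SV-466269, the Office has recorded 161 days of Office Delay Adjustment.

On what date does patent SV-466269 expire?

Earliest priority filing: 29 December 2006.
Base term: 29 December 2006 + 16 years → 29 December 2022.
Office Delay Adjustment: +161 days → 8 June 2023.

2023-06-08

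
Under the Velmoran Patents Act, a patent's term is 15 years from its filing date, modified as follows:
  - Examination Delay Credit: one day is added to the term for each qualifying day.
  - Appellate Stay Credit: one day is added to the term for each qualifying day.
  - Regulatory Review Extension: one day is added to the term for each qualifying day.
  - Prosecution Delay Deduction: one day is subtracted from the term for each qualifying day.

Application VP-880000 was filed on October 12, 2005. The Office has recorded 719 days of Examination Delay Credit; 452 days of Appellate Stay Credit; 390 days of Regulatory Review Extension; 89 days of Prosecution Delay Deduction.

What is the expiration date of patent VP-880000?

Base term: filing date + 15 years → 12 October 2020.
Examination Delay Credit: +719 days → 1 October 2022.
Appellate Stay Credit: +452 days → 27 December 2023.
Regulatory Review Extension: +390 days → 20 January 2025.
Prosecution Delay Deduction: −89 days → 23 October 2024.

October 23, 2024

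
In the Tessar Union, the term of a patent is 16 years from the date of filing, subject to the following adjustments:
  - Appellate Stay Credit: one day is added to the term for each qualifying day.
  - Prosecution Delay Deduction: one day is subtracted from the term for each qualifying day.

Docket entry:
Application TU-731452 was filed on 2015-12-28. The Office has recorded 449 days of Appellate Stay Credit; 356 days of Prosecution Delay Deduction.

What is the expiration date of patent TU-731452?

2032-03-30

Base term: filing date + 16 years → 28 December 2031.
Appellate Stay Credit: +449 days → 21 March 2033.
Prosecution Delay Deduction: −356 days → 30 March 2032.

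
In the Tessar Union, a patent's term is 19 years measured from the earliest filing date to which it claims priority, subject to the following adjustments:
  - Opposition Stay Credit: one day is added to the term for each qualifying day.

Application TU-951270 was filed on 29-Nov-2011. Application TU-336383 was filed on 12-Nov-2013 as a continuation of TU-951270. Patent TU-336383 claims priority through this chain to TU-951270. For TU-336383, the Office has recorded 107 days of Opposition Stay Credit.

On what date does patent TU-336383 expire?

Earliest priority filing: 29 November 2011.
Base term: 29 November 2011 + 19 years → 29 November 2030.
Opposition Stay Credit: +107 days → 16 March 2031.

March 16, 2031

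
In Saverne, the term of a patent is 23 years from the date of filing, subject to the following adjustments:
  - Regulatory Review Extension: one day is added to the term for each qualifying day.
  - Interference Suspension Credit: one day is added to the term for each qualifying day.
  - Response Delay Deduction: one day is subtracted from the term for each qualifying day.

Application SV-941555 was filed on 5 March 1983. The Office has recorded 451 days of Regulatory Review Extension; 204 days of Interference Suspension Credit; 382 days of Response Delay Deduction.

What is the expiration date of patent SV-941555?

Base term: filing date + 23 years → 5 March 2006.
Regulatory Review Extension: +451 days → 30 May 2007.
Interference Suspension Credit: +204 days → 20 December 2007.
Response Delay Deduction: −382 days → 3 December 2006.

December 3, 2006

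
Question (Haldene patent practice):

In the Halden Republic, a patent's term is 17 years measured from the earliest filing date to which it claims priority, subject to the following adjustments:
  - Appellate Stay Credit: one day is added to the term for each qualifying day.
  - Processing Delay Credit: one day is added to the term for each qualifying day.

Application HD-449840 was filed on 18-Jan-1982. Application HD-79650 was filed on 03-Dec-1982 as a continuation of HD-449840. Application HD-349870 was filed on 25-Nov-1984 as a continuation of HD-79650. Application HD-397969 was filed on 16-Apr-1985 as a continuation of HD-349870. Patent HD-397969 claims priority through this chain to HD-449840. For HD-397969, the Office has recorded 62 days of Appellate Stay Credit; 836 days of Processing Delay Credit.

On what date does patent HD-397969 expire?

2001-07-04

Earliest priority filing: 18 January 1982.
Base term: 18 January 1982 + 17 years → 18 January 1999.
Appellate Stay Credit: +62 days → 21 March 1999.
Processing Delay Credit: +836 days → 4 July 2001.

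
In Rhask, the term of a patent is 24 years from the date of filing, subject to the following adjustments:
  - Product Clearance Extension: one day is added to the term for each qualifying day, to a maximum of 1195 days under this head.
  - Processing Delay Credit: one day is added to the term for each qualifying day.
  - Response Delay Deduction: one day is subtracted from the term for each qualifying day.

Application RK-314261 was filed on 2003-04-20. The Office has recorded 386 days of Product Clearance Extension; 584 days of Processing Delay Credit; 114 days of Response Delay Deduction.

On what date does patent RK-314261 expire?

2029-08-23

Base term: filing date + 24 years → 20 April 2027.
Product Clearance Extension: 386 days (within the 1195-day cap) → +386 days → 10 May 2028.
Processing Delay Credit: +584 days → 15 December 2029.
Response Delay Deduction: −114 days → 23 August 2029.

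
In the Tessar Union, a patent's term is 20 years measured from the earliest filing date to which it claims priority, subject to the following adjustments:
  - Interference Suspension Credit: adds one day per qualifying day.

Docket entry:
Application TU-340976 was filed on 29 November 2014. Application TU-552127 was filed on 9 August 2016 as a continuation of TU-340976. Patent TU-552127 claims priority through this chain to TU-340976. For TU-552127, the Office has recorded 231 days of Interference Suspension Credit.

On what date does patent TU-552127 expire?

July 18, 2035

Earliest priority filing: 29 November 2014.
Base term: 29 November 2014 + 20 years → 29 November 2034.
Interference Suspension Credit: +231 days → 18 July 2035.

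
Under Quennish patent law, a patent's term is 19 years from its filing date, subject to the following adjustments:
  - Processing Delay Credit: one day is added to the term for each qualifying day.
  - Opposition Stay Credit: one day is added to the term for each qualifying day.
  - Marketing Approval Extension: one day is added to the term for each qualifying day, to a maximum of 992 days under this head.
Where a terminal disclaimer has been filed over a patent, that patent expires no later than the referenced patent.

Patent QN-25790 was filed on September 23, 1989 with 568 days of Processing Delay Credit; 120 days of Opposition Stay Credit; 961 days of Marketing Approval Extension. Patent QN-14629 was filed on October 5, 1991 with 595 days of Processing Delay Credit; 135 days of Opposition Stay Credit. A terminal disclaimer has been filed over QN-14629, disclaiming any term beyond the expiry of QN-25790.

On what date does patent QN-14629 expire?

October 4, 2012

Natural term of QN-14629:
  Base: filing + 19 years → 5 October 2010.
  Processing Delay Credit: +595 days → 22 May 2012.
  Opposition Stay Credit: +135 days → 4 October 2012.
Expiry of referenced patent QN-25790:
  Base: filing + 19 years → 23 September 2008.
  Processing Delay Credit: +568 days → 14 April 2010.
  Opposition Stay Credit: +120 days → 12 August 2010.
  Marketing Approval Extension: 961 days (within the 992-day cap) → +961 days → 30 March 2013.
Terminal disclaimer: QN-14629 expires on the earlier of 4 October 2012 and 30 March 2013.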